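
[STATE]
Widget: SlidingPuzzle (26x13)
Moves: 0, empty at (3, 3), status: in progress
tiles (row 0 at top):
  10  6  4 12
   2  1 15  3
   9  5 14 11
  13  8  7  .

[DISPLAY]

┌────┬────┬────┬────┐     
│ 10 │  6 │  4 │ 12 │     
├────┼────┼────┼────┤     
│  2 │  1 │ 15 │  3 │     
├────┼────┼────┼────┤     
│  9 │  5 │ 14 │ 11 │     
├────┼────┼────┼────┤     
│ 13 │  8 │  7 │    │     
└────┴────┴────┴────┘     
Moves: 0                  
                          
                          
                          


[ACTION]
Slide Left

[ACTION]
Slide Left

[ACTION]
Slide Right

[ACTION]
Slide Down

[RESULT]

┌────┬────┬────┬────┐     
│ 10 │  6 │  4 │ 12 │     
├────┼────┼────┼────┤     
│  2 │  1 │ 15 │  3 │     
├────┼────┼────┼────┤     
│  9 │  5 │    │ 11 │     
├────┼────┼────┼────┤     
│ 13 │  8 │ 14 │  7 │     
└────┴────┴────┴────┘     
Moves: 2                  
                          
                          
                          


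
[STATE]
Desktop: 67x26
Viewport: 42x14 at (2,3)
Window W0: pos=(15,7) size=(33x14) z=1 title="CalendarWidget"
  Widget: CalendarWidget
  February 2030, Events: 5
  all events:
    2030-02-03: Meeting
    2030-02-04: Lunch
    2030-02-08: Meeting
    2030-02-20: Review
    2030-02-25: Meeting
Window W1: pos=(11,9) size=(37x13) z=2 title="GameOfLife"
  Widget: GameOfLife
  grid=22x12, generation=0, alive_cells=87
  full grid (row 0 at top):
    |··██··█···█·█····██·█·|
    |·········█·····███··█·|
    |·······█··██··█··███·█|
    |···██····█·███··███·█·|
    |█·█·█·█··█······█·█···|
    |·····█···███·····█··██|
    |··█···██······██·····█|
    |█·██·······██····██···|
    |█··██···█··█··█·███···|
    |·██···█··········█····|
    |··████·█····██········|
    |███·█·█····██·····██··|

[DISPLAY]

                                          
                                          
                                          
                                          
             ┏━━━━━━━━━━━━━━━━━━━━━━━━━━━━
             ┃ CalendarWidget             
         ┏━━━━━━━━━━━━━━━━━━━━━━━━━━━━━━━━
         ┃ GameOfLife                     
         ┠────────────────────────────────
         ┃Gen: 0                          
         ┃·······█··██··█··███·█          
         ┃···██····█·███··███·█·          
         ┃█·█·█·█··█······█·█···          
         ┃·····█···███·····█··██          


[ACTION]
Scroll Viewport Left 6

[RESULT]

                                          
                                          
                                          
                                          
               ┏━━━━━━━━━━━━━━━━━━━━━━━━━━
               ┃ CalendarWidget           
           ┏━━━━━━━━━━━━━━━━━━━━━━━━━━━━━━
           ┃ GameOfLife                   
           ┠──────────────────────────────
           ┃Gen: 0                        
           ┃·······█··██··█··███·█        
           ┃···██····█·███··███·█·        
           ┃█·█·█·█··█······█·█···        
           ┃·····█···███·····█··██        


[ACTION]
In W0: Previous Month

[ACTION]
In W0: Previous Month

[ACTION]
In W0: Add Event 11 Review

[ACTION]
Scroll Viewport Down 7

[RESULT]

           ┃ GameOfLife                   
           ┠──────────────────────────────
           ┃Gen: 0                        
           ┃·······█··██··█··███·█        
           ┃···██····█·███··███·█·        
           ┃█·█·█·█··█······█·█···        
           ┃·····█···███·····█··██        
           ┃··█···██······██·····█        
           ┃█·██·······██····██···        
           ┃█··██···█··█··█·███···        
           ┃·██···█··········█····        
           ┗━━━━━━━━━━━━━━━━━━━━━━━━━━━━━━
                                          
                                          


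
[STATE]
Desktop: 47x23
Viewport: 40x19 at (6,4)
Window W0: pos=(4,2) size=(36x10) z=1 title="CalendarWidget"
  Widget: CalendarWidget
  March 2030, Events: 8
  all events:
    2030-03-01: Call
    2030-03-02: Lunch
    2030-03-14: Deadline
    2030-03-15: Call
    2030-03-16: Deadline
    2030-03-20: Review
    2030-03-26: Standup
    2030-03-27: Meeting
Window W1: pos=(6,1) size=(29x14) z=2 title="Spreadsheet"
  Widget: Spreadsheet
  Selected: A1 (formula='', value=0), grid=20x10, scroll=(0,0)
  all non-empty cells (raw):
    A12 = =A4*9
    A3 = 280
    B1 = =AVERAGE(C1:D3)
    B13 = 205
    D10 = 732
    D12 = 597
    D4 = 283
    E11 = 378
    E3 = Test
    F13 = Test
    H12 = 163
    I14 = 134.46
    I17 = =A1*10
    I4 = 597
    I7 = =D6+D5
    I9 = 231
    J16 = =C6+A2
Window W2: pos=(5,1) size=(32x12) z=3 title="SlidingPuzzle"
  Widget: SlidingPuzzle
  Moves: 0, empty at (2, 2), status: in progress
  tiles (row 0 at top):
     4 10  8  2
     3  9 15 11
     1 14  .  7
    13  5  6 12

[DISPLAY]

┌────┬────┬────┬────┐         ┃──┨      
│  4 │ 10 │  8 │  2 │         ┃  ┃      
├────┼────┼────┼────┤         ┃  ┃      
│  3 │  9 │ 15 │ 11 │         ┃  ┃      
├────┼────┼────┼────┤         ┃  ┃      
│  1 │ 14 │    │  7 │         ┃  ┃      
├────┼────┼────┼────┤         ┃  ┃      
│ 13 │  5 │  6 │ 12 │         ┃━━┛      
━━━━━━━━━━━━━━━━━━━━━━━━━━━━━━┛         
┃  7        0       0       ┃           
┗━━━━━━━━━━━━━━━━━━━━━━━━━━━┛           
                                        
                                        
                                        
                                        
                                        
                                        
                                        
                                        


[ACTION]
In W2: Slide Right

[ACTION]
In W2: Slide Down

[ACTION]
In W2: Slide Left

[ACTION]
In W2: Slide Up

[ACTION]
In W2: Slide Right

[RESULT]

┌────┬────┬────┬────┐         ┃──┨      
│  4 │ 10 │  8 │  2 │         ┃  ┃      
├────┼────┼────┼────┤         ┃  ┃      
│  3 │ 15 │ 14 │ 11 │         ┃  ┃      
├────┼────┼────┼────┤         ┃  ┃      
│  1 │    │  9 │  7 │         ┃  ┃      
├────┼────┼────┼────┤         ┃  ┃      
│ 13 │  5 │  6 │ 12 │         ┃━━┛      
━━━━━━━━━━━━━━━━━━━━━━━━━━━━━━┛         
┃  7        0       0       ┃           
┗━━━━━━━━━━━━━━━━━━━━━━━━━━━┛           
                                        
                                        
                                        
                                        
                                        
                                        
                                        
                                        


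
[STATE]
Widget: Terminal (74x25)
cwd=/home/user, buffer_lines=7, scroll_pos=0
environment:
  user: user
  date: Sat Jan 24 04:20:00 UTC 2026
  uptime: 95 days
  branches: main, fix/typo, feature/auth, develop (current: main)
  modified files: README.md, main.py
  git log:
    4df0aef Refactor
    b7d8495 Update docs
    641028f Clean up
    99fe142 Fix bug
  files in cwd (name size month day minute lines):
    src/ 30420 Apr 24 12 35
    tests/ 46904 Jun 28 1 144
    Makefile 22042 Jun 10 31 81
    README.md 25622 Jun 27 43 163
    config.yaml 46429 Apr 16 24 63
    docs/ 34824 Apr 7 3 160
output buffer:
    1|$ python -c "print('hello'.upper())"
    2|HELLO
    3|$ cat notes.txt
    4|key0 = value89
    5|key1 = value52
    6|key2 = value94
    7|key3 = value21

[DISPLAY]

$ python -c "print('hello'.upper())"                                      
HELLO                                                                     
$ cat notes.txt                                                           
key0 = value89                                                            
key1 = value52                                                            
key2 = value94                                                            
key3 = value21                                                            
$ █                                                                       
                                                                          
                                                                          
                                                                          
                                                                          
                                                                          
                                                                          
                                                                          
                                                                          
                                                                          
                                                                          
                                                                          
                                                                          
                                                                          
                                                                          
                                                                          
                                                                          
                                                                          


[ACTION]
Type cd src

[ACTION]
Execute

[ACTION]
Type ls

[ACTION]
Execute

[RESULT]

$ python -c "print('hello'.upper())"                                      
HELLO                                                                     
$ cat notes.txt                                                           
key0 = value89                                                            
key1 = value52                                                            
key2 = value94                                                            
key3 = value21                                                            
$ cd src                                                                  
                                                                          
$ ls                                                                      
src/  tests/  Makefile  README.md  config.yaml  docs/                     
$ █                                                                       
                                                                          
                                                                          
                                                                          
                                                                          
                                                                          
                                                                          
                                                                          
                                                                          
                                                                          
                                                                          
                                                                          
                                                                          
                                                                          


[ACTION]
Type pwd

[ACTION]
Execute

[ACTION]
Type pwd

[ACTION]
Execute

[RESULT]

$ python -c "print('hello'.upper())"                                      
HELLO                                                                     
$ cat notes.txt                                                           
key0 = value89                                                            
key1 = value52                                                            
key2 = value94                                                            
key3 = value21                                                            
$ cd src                                                                  
                                                                          
$ ls                                                                      
src/  tests/  Makefile  README.md  config.yaml  docs/                     
$ pwd                                                                     
/home/user/src                                                            
$ pwd                                                                     
/home/user/src                                                            
$ █                                                                       
                                                                          
                                                                          
                                                                          
                                                                          
                                                                          
                                                                          
                                                                          
                                                                          
                                                                          


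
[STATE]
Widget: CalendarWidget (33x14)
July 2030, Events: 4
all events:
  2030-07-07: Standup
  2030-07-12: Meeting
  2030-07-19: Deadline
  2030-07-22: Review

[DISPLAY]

            July 2030            
Mo Tu We Th Fr Sa Su             
 1  2  3  4  5  6  7*            
 8  9 10 11 12* 13 14            
15 16 17 18 19* 20 21            
22* 23 24 25 26 27 28            
29 30 31                         
                                 
                                 
                                 
                                 
                                 
                                 
                                 


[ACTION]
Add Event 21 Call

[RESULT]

            July 2030            
Mo Tu We Th Fr Sa Su             
 1  2  3  4  5  6  7*            
 8  9 10 11 12* 13 14            
15 16 17 18 19* 20 21*           
22* 23 24 25 26 27 28            
29 30 31                         
                                 
                                 
                                 
                                 
                                 
                                 
                                 


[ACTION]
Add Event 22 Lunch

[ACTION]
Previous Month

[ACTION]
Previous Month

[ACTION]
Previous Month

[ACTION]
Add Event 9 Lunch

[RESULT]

            April 2030           
Mo Tu We Th Fr Sa Su             
 1  2  3  4  5  6  7             
 8  9* 10 11 12 13 14            
15 16 17 18 19 20 21             
22 23 24 25 26 27 28             
29 30                            
                                 
                                 
                                 
                                 
                                 
                                 
                                 


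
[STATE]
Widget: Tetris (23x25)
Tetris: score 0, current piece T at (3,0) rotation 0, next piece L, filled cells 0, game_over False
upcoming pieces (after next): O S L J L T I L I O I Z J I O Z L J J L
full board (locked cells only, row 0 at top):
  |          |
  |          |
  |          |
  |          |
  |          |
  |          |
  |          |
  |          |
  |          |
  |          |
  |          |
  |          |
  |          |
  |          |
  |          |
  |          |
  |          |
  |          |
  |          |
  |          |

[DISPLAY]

    ▒     │Next:       
   ▒▒▒    │  ▒         
          │▒▒▒         
          │            
          │            
          │            
          │Score:      
          │0           
          │            
          │            
          │            
          │            
          │            
          │            
          │            
          │            
          │            
          │            
          │            
          │            
          │            
          │            
          │            
          │            
          │            


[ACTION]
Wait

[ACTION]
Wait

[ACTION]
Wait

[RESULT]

          │Next:       
          │  ▒         
          │▒▒▒         
    ▒     │            
   ▒▒▒    │            
          │            
          │Score:      
          │0           
          │            
          │            
          │            
          │            
          │            
          │            
          │            
          │            
          │            
          │            
          │            
          │            
          │            
          │            
          │            
          │            
          │            


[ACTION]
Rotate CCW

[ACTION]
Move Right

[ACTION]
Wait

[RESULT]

          │Next:       
          │  ▒         
          │▒▒▒         
          │            
     ▒    │            
    ▒▒    │            
     ▒    │Score:      
          │0           
          │            
          │            
          │            
          │            
          │            
          │            
          │            
          │            
          │            
          │            
          │            
          │            
          │            
          │            
          │            
          │            
          │            


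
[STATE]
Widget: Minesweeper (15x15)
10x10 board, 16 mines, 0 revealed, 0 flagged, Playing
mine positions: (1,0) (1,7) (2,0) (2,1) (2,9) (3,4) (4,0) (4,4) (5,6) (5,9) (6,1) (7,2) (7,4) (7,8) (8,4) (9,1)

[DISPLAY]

■■■■■■■■■■     
■■■■■■■■■■     
■■■■■■■■■■     
■■■■■■■■■■     
■■■■■■■■■■     
■■■■■■■■■■     
■■■■■■■■■■     
■■■■■■■■■■     
■■■■■■■■■■     
■■■■■■■■■■     
               
               
               
               
               


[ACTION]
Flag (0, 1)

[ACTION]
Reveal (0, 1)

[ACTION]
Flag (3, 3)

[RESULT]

■⚑■■■■■■■■     
■■■■■■■■■■     
■■■■■■■■■■     
■■■⚑■■■■■■     
■■■■■■■■■■     
■■■■■■■■■■     
■■■■■■■■■■     
■■■■■■■■■■     
■■■■■■■■■■     
■■■■■■■■■■     
               
               
               
               
               


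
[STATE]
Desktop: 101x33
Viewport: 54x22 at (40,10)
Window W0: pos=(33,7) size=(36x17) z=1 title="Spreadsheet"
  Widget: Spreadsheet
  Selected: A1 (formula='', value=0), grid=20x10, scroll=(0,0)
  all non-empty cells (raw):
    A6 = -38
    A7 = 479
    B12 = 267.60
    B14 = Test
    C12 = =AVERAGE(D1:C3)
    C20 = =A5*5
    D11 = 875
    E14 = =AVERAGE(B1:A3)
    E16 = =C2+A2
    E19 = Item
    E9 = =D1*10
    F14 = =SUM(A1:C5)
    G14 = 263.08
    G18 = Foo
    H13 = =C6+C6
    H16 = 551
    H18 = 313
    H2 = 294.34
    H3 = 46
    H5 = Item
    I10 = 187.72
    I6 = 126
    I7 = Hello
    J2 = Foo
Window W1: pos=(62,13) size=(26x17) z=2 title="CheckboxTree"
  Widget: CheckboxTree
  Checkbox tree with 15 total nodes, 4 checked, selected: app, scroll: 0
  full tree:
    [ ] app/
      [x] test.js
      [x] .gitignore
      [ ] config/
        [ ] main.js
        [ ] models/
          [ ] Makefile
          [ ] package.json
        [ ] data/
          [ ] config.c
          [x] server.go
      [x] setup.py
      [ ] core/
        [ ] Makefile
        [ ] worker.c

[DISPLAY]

                            ┃                         
 A       B       C       D  ┃                         
----------------------------┃                         
   [0]       0       0┏━━━━━━━━━━━━━━━━━━━━━━━━┓      
     0       0       0┃ CheckboxTree           ┃      
     0       0       0┠────────────────────────┨      
     0       0       0┃>[-] app/               ┃      
     0       0       0┃   [x] test.js          ┃      
   -38       0       0┃   [x] .gitignore       ┃      
   479       0       0┃   [-] config/          ┃      
     0       0       0┃     [ ] main.js        ┃      
     0       0       0┃     [ ] models/        ┃      
     0       0       0┃       [ ] Makefile     ┃      
━━━━━━━━━━━━━━━━━━━━━━┃       [ ] package.json ┃      
                      ┃     [-] data/          ┃      
                      ┃       [ ] config.c     ┃      
                      ┃       [x] server.go    ┃      
                      ┃   [x] setup.py         ┃      
                      ┃   [ ] core/            ┃      
                      ┗━━━━━━━━━━━━━━━━━━━━━━━━┛      
                                                      
                                                      


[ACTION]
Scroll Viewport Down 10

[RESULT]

 A       B       C       D  ┃                         
----------------------------┃                         
   [0]       0       0┏━━━━━━━━━━━━━━━━━━━━━━━━┓      
     0       0       0┃ CheckboxTree           ┃      
     0       0       0┠────────────────────────┨      
     0       0       0┃>[-] app/               ┃      
     0       0       0┃   [x] test.js          ┃      
   -38       0       0┃   [x] .gitignore       ┃      
   479       0       0┃   [-] config/          ┃      
     0       0       0┃     [ ] main.js        ┃      
     0       0       0┃     [ ] models/        ┃      
     0       0       0┃       [ ] Makefile     ┃      
━━━━━━━━━━━━━━━━━━━━━━┃       [ ] package.json ┃      
                      ┃     [-] data/          ┃      
                      ┃       [ ] config.c     ┃      
                      ┃       [x] server.go    ┃      
                      ┃   [x] setup.py         ┃      
                      ┃   [ ] core/            ┃      
                      ┗━━━━━━━━━━━━━━━━━━━━━━━━┛      
                                                      
                                                      
                                                      


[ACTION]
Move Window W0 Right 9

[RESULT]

  ┃       A       B       C       D  ┃                
  ┃----------------------------------┃                
  ┃  1      [0]       ┏━━━━━━━━━━━━━━━━━━━━━━━━┓      
  ┃  2        0       ┃ CheckboxTree           ┃      
  ┃  3        0       ┠────────────────────────┨      
  ┃  4        0       ┃>[-] app/               ┃      
  ┃  5        0       ┃   [x] test.js          ┃      
  ┃  6      -38       ┃   [x] .gitignore       ┃      
  ┃  7      479       ┃   [-] config/          ┃      
  ┃  8        0       ┃     [ ] main.js        ┃      
  ┃  9        0       ┃     [ ] models/        ┃      
  ┃ 10        0       ┃       [ ] Makefile     ┃      
  ┗━━━━━━━━━━━━━━━━━━━┃       [ ] package.json ┃      
                      ┃     [-] data/          ┃      
                      ┃       [ ] config.c     ┃      
                      ┃       [x] server.go    ┃      
                      ┃   [x] setup.py         ┃      
                      ┃   [ ] core/            ┃      
                      ┗━━━━━━━━━━━━━━━━━━━━━━━━┛      
                                                      
                                                      
                                                      


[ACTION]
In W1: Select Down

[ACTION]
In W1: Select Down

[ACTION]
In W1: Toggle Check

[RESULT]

  ┃       A       B       C       D  ┃                
  ┃----------------------------------┃                
  ┃  1      [0]       ┏━━━━━━━━━━━━━━━━━━━━━━━━┓      
  ┃  2        0       ┃ CheckboxTree           ┃      
  ┃  3        0       ┠────────────────────────┨      
  ┃  4        0       ┃ [-] app/               ┃      
  ┃  5        0       ┃   [x] test.js          ┃      
  ┃  6      -38       ┃>  [ ] .gitignore       ┃      
  ┃  7      479       ┃   [-] config/          ┃      
  ┃  8        0       ┃     [ ] main.js        ┃      
  ┃  9        0       ┃     [ ] models/        ┃      
  ┃ 10        0       ┃       [ ] Makefile     ┃      
  ┗━━━━━━━━━━━━━━━━━━━┃       [ ] package.json ┃      
                      ┃     [-] data/          ┃      
                      ┃       [ ] config.c     ┃      
                      ┃       [x] server.go    ┃      
                      ┃   [x] setup.py         ┃      
                      ┃   [ ] core/            ┃      
                      ┗━━━━━━━━━━━━━━━━━━━━━━━━┛      
                                                      
                                                      
                                                      


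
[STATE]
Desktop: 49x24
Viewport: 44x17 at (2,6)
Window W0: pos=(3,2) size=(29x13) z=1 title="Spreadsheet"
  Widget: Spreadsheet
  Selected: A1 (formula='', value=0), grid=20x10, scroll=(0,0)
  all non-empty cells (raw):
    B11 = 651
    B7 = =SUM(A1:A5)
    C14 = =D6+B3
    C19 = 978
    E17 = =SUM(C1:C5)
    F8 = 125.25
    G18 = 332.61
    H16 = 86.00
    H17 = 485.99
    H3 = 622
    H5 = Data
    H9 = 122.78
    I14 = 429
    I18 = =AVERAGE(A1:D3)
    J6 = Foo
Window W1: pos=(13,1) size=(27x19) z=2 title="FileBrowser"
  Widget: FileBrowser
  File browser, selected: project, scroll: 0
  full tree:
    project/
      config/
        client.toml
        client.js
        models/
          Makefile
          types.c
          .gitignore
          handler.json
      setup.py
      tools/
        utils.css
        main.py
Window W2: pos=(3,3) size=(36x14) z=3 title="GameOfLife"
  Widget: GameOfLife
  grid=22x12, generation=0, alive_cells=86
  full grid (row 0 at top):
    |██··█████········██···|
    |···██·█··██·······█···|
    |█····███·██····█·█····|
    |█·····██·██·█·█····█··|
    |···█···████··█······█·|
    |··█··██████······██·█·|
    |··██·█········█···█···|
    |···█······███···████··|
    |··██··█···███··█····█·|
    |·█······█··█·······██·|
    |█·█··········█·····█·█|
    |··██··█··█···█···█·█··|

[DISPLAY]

 ┃Gen: 0                            ┃┃      
 ┃···██·█··██·······█···            ┃┃      
 ┃█····███·██····█·█····            ┃┃      
 ┃█·····██·██·█·█····█··            ┃┃      
 ┃···█···████··█······█·            ┃┃      
 ┃··█··██████······██·█·            ┃┃      
 ┃··██·█········█···█···            ┃┃      
 ┃···█······███···████··            ┃┃      
 ┃··██··█···███··█····█·            ┃┃      
 ┃·█······█··█·······██·            ┃┃      
 ┗━━━━━━━━━━━━━━━━━━━━━━━━━━━━━━━━━━┛┃      
           ┃                         ┃      
           ┃                         ┃      
           ┗━━━━━━━━━━━━━━━━━━━━━━━━━┛      
                                            
                                            
                                            


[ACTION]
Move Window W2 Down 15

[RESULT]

 ┃       A ┃    setup.py             ┃      
 ┃---------┃    [+] tools/           ┃      
 ┃  1      ┃                         ┃      
 ┃  2      ┃                         ┃      
 ┏━━━━━━━━━━━━━━━━━━━━━━━━━━━━━━━━━━┓┃      
 ┃ GameOfLife                       ┃┃      
 ┠──────────────────────────────────┨┃      
 ┃Gen: 0                            ┃┃      
 ┃···██·█··██·······█···            ┃┃      
 ┃█····███·██····█·█····            ┃┃      
 ┃█·····██·██·█·█····█··            ┃┃      
 ┃···█···████··█······█·            ┃┃      
 ┃··█··██████······██·█·            ┃┃      
 ┃··██·█········█···█···            ┃┛      
 ┃···█······███···████··            ┃       
 ┃··██··█···███··█····█·            ┃       
 ┃·█······█··█·······██·            ┃       


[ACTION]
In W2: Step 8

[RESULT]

 ┃       A ┃    setup.py             ┃      
 ┃---------┃    [+] tools/           ┃      
 ┃  1      ┃                         ┃      
 ┃  2      ┃                         ┃      
 ┏━━━━━━━━━━━━━━━━━━━━━━━━━━━━━━━━━━┓┃      
 ┃ GameOfLife                       ┃┃      
 ┠──────────────────────────────────┨┃      
 ┃Gen: 8                            ┃┃      
 ┃······················            ┃┃      
 ┃······················            ┃┃      
 ┃······················            ┃┃      
 ┃··················█···            ┃┃      
 ┃·······███··██····██··            ┃┃      
 ┃·······█·██··█········            ┃┛      
 ┃·····███··············            ┃       
 ┃····██·███···█··██·██·            ┃       
 ┃····██████··█···█████·            ┃       


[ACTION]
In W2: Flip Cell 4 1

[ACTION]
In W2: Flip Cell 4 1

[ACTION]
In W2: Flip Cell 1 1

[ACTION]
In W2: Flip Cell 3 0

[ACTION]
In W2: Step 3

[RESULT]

 ┃       A ┃    setup.py             ┃      
 ┃---------┃    [+] tools/           ┃      
 ┃  1      ┃                         ┃      
 ┃  2      ┃                         ┃      
 ┏━━━━━━━━━━━━━━━━━━━━━━━━━━━━━━━━━━┓┃      
 ┃ GameOfLife                       ┃┃      
 ┠──────────────────────────────────┨┃      
 ┃Gen: 11                           ┃┃      
 ┃······················            ┃┃      
 ┃······················            ┃┃      
 ┃······················            ┃┃      
 ┃·········█········██··            ┃┃      
 ┃········█··███····██··            ┃┃      
 ┃·········██··█········            ┃┛      
 ┃··········███·········            ┃       
 ┃········█··█··········            ┃       
 ┃········███·······█···            ┃       


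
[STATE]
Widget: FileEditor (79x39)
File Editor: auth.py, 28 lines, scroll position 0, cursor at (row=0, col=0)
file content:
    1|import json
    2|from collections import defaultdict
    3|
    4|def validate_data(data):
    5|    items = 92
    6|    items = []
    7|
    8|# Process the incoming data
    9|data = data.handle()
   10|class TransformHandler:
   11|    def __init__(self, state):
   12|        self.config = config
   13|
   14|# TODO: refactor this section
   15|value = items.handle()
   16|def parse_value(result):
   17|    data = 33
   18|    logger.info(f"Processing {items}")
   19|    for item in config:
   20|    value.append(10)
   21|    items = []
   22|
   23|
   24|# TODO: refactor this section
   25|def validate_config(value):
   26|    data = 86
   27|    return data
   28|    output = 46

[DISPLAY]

█mport json                                                                   ▲
from collections import defaultdict                                           █
                                                                              ░
def validate_data(data):                                                      ░
    items = 92                                                                ░
    items = []                                                                ░
                                                                              ░
# Process the incoming data                                                   ░
data = data.handle()                                                          ░
class TransformHandler:                                                       ░
    def __init__(self, state):                                                ░
        self.config = config                                                  ░
                                                                              ░
# TODO: refactor this section                                                 ░
value = items.handle()                                                        ░
def parse_value(result):                                                      ░
    data = 33                                                                 ░
    logger.info(f"Processing {items}")                                        ░
    for item in config:                                                       ░
    value.append(10)                                                          ░
    items = []                                                                ░
                                                                              ░
                                                                              ░
# TODO: refactor this section                                                 ░
def validate_config(value):                                                   ░
    data = 86                                                                 ░
    return data                                                               ░
    output = 46                                                               ░
                                                                              ░
                                                                              ░
                                                                              ░
                                                                              ░
                                                                              ░
                                                                              ░
                                                                              ░
                                                                              ░
                                                                              ░
                                                                              ░
                                                                              ▼


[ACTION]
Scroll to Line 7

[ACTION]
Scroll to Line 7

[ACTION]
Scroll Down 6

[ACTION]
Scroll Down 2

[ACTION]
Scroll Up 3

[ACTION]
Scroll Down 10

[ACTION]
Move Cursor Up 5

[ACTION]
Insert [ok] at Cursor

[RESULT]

ok█mport json                                                                 ▲
from collections import defaultdict                                           █
                                                                              ░
def validate_data(data):                                                      ░
    items = 92                                                                ░
    items = []                                                                ░
                                                                              ░
# Process the incoming data                                                   ░
data = data.handle()                                                          ░
class TransformHandler:                                                       ░
    def __init__(self, state):                                                ░
        self.config = config                                                  ░
                                                                              ░
# TODO: refactor this section                                                 ░
value = items.handle()                                                        ░
def parse_value(result):                                                      ░
    data = 33                                                                 ░
    logger.info(f"Processing {items}")                                        ░
    for item in config:                                                       ░
    value.append(10)                                                          ░
    items = []                                                                ░
                                                                              ░
                                                                              ░
# TODO: refactor this section                                                 ░
def validate_config(value):                                                   ░
    data = 86                                                                 ░
    return data                                                               ░
    output = 46                                                               ░
                                                                              ░
                                                                              ░
                                                                              ░
                                                                              ░
                                                                              ░
                                                                              ░
                                                                              ░
                                                                              ░
                                                                              ░
                                                                              ░
                                                                              ▼
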